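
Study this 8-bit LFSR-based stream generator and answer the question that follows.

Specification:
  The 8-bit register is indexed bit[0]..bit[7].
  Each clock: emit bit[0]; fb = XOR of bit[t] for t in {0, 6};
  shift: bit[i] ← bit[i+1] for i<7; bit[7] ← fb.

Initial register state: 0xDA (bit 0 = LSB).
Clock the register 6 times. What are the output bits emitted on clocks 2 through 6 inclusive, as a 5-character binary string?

10110

reg_0 = 0xDA
clock 1: out=0, reg = 0xED
clock 2: out=1, reg = 0x76
clock 3: out=0, reg = 0xBB
clock 4: out=1, reg = 0xDD
clock 5: out=1, reg = 0x6E
clock 6: out=0, reg = 0xB7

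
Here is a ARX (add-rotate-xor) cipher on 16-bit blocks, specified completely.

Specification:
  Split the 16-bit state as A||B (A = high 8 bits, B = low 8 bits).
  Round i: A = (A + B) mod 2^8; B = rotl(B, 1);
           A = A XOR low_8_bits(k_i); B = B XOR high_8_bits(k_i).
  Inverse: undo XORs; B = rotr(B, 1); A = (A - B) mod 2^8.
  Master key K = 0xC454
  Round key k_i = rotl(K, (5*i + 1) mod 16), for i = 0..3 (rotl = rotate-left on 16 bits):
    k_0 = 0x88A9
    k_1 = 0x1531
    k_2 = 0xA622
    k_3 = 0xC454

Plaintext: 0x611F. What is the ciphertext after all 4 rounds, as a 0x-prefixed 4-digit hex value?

0xCE68

s_0 = plaintext = 0x611F
s_1 = Round(s_0, k_0) = 0x29B6
s_2 = Round(s_1, k_1) = 0xEE78
s_3 = Round(s_2, k_2) = 0x4456
s_4 = Round(s_3, k_3) = 0xCE68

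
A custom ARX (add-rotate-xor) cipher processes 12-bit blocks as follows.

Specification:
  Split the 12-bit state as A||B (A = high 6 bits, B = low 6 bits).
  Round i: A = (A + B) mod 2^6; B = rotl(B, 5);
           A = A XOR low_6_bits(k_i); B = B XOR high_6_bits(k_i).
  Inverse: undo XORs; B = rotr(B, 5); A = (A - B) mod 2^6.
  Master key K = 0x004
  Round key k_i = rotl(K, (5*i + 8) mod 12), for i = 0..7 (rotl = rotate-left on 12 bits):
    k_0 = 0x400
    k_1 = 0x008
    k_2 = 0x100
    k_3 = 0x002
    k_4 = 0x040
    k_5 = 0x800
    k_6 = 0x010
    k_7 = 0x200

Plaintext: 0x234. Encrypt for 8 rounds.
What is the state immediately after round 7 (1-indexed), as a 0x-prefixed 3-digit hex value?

s_0 = plaintext = 0x234
s_1 = Round(s_0, k_0) = 0xF0A
s_2 = Round(s_1, k_1) = 0x385
s_3 = Round(s_2, k_2) = 0x4E6
s_4 = Round(s_3, k_3) = 0xED3
s_5 = Round(s_4, k_4) = 0x3A8
s_6 = Round(s_5, k_5) = 0xDB4
s_7 = Round(s_6, k_6) = 0xE9A
s_8 = Round(s_7, k_7) = 0x505

0xE9A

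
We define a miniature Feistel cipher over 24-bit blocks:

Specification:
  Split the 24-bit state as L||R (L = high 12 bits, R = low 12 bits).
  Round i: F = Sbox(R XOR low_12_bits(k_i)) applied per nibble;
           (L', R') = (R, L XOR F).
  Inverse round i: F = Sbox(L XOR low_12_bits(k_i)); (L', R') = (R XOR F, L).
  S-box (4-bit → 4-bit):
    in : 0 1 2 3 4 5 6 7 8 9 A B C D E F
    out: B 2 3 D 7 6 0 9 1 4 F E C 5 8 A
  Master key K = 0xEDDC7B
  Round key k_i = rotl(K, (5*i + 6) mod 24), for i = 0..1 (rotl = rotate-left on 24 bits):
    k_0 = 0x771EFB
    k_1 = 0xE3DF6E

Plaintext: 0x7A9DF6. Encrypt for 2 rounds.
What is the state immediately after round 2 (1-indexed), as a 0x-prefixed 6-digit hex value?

0xA1CB65

s_0 = plaintext = 0x7A9DF6
s_1 = Round(s_0, k_0) = 0xDF6A1C
s_2 = Round(s_1, k_1) = 0xA1CB65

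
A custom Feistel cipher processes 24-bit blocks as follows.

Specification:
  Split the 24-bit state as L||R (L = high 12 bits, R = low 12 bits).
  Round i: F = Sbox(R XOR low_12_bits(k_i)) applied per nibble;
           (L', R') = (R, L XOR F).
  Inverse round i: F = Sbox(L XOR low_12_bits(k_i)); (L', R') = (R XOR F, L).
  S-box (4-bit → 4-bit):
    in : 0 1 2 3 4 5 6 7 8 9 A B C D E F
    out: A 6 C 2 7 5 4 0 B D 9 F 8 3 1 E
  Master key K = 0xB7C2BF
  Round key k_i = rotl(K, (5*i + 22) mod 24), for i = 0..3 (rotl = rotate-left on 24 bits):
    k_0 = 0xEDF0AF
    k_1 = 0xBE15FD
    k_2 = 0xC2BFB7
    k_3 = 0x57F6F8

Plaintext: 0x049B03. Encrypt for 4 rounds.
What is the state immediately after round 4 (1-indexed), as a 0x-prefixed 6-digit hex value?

0xCD9B0D

s_0 = plaintext = 0x049B03
s_1 = Round(s_0, k_0) = 0xB03FD1
s_2 = Round(s_1, k_1) = 0xFD12CB
s_3 = Round(s_2, k_2) = 0x2CBCD9
s_4 = Round(s_3, k_3) = 0xCD9B0D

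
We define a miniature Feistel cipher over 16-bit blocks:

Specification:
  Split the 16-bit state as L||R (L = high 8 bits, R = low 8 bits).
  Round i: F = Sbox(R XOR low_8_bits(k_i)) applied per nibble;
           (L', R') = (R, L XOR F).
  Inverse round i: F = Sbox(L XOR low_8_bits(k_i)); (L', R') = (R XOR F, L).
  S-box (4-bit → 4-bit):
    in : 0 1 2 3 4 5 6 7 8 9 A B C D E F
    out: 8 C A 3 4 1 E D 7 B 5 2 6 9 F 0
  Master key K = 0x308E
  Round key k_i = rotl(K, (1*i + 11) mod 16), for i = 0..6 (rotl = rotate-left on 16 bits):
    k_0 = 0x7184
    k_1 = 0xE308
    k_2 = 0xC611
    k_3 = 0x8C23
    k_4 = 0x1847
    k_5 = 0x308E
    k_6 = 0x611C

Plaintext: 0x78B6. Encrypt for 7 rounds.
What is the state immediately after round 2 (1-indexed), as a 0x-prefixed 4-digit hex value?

s_0 = plaintext = 0x78B6
s_1 = Round(s_0, k_0) = 0xB642
s_2 = Round(s_1, k_1) = 0x42F3
s_3 = Round(s_2, k_2) = 0xF3B8
s_4 = Round(s_3, k_3) = 0xB841
s_5 = Round(s_4, k_4) = 0x4136
s_6 = Round(s_5, k_5) = 0x3666
s_7 = Round(s_6, k_6) = 0x66E3

0x42F3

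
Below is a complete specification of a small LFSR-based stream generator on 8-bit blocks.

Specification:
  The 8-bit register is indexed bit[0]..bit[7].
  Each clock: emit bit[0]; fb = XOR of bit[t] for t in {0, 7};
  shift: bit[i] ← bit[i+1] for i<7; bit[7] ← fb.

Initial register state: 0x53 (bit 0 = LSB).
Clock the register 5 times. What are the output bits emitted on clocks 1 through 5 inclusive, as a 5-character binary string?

reg_0 = 0x53
clock 1: out=1, reg = 0xA9
clock 2: out=1, reg = 0x54
clock 3: out=0, reg = 0x2A
clock 4: out=0, reg = 0x15
clock 5: out=1, reg = 0x8A

11001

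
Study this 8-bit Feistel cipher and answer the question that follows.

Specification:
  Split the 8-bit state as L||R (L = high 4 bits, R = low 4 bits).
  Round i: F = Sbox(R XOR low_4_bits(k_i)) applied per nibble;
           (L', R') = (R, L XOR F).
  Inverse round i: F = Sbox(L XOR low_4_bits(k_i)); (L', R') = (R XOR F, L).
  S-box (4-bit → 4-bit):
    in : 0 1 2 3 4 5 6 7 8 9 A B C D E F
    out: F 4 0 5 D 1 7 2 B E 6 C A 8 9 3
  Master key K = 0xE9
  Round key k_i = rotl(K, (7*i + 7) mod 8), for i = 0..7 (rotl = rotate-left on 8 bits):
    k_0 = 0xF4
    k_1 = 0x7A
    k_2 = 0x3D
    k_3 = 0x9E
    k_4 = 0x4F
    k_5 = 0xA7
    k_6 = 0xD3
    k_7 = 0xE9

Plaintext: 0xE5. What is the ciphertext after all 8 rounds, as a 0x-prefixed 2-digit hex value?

0x00

s_0 = plaintext = 0xE5
s_1 = Round(s_0, k_0) = 0x5A
s_2 = Round(s_1, k_1) = 0xAA
s_3 = Round(s_2, k_2) = 0xA8
s_4 = Round(s_3, k_3) = 0x8D
s_5 = Round(s_4, k_4) = 0xD8
s_6 = Round(s_5, k_5) = 0x8E
s_7 = Round(s_6, k_6) = 0xE0
s_8 = Round(s_7, k_7) = 0x00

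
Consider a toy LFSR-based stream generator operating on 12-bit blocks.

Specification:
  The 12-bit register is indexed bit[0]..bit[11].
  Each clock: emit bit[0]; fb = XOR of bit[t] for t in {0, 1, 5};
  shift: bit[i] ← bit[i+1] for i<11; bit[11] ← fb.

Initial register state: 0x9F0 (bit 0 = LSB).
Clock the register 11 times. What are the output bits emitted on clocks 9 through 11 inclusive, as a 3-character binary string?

100

reg_0 = 0x9F0
clock 1: out=0, reg = 0xCF8
clock 2: out=0, reg = 0xE7C
clock 3: out=0, reg = 0xF3E
clock 4: out=0, reg = 0x79F
clock 5: out=1, reg = 0x3CF
clock 6: out=1, reg = 0x1E7
clock 7: out=1, reg = 0x8F3
clock 8: out=1, reg = 0xC79
clock 9: out=1, reg = 0x63C
clock 10: out=0, reg = 0xB1E
clock 11: out=0, reg = 0xD8F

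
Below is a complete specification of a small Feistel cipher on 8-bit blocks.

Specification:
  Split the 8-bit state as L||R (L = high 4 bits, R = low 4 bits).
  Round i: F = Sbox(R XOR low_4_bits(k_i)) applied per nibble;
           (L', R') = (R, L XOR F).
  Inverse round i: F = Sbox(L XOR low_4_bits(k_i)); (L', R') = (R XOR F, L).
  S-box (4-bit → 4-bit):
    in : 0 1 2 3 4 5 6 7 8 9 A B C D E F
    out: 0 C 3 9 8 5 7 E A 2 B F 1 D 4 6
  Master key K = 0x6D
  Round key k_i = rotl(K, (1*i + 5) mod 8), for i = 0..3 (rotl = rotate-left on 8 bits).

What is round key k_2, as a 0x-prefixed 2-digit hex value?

0xB6

K = 0x6D
k_0 = rotl(K, (1*0+5) mod 8) = rotl(K, 5) = 0xAD
k_1 = rotl(K, (1*1+5) mod 8) = rotl(K, 6) = 0x5B
k_2 = rotl(K, (1*2+5) mod 8) = rotl(K, 7) = 0xB6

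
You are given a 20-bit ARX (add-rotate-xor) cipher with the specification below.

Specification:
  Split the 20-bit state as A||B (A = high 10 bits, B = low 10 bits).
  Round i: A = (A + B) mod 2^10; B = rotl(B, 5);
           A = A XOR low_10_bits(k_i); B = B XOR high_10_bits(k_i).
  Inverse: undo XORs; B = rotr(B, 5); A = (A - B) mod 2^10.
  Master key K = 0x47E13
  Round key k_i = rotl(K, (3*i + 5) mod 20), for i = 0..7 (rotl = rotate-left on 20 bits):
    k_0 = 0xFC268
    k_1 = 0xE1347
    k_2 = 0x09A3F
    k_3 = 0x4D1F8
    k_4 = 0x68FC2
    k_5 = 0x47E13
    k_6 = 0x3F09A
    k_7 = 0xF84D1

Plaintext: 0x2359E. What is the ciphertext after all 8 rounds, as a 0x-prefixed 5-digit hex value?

s_0 = plaintext = 0x2359E
s_1 = Round(s_0, k_0) = 0x10C3C
s_2 = Round(s_1, k_1) = 0xCE005
s_3 = Round(s_2, k_2) = 0x40886
s_4 = Round(s_3, k_3) = 0x1C1F0
s_5 = Round(s_4, k_4) = 0x68BAC
s_6 = Round(s_5, k_5) = 0xD7482
s_7 = Round(s_6, k_6) = 0xD14B8
s_8 = Round(s_7, k_7) = 0xCB0E4

0xCB0E4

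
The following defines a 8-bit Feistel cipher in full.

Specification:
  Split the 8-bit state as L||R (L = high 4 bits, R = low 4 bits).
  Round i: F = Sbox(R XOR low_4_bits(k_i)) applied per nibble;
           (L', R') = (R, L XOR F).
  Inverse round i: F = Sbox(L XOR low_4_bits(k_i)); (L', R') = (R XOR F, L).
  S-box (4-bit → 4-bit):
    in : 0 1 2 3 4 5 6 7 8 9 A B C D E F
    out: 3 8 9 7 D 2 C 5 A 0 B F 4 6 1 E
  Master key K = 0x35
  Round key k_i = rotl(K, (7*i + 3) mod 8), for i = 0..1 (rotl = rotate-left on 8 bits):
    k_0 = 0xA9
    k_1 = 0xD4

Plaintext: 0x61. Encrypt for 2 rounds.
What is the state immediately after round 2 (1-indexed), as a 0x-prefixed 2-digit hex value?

0xCB

s_0 = plaintext = 0x61
s_1 = Round(s_0, k_0) = 0x1C
s_2 = Round(s_1, k_1) = 0xCB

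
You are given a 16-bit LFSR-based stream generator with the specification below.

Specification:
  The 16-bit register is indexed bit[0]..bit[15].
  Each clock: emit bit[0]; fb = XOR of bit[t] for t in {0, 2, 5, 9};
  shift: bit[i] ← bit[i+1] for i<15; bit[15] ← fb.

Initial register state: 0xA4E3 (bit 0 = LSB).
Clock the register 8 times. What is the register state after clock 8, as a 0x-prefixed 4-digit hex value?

0xAEA4

reg_0 = 0xA4E3
clock 1: out=1, reg = 0x5271
clock 2: out=1, reg = 0xA938
clock 3: out=0, reg = 0xD49C
clock 4: out=0, reg = 0xEA4E
clock 5: out=0, reg = 0x7527
clock 6: out=1, reg = 0xBA93
clock 7: out=1, reg = 0x5D49
clock 8: out=1, reg = 0xAEA4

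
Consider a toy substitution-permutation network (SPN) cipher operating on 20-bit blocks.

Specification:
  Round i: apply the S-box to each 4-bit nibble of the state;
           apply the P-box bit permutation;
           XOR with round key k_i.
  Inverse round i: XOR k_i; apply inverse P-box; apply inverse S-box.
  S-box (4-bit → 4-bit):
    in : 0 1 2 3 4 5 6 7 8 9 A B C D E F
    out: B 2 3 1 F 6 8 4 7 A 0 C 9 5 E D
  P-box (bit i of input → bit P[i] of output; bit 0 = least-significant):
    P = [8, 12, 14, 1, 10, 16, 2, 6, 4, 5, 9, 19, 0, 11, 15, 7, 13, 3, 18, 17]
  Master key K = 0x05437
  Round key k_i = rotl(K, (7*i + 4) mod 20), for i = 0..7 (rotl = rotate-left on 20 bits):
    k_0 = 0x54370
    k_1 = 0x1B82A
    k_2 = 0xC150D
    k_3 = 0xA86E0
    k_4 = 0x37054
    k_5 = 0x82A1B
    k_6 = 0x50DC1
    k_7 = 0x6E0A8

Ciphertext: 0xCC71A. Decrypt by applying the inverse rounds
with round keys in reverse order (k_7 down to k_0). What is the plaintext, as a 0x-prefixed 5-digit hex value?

0xA5DD9

s_0 = ciphertext = 0xCC71A
s_1 = InvRound(s_0, k_7) = 0xC643C
s_2 = InvRound(s_1, k_6) = 0x200ED
s_3 = InvRound(s_2, k_5) = 0xC94B6
s_4 = InvRound(s_3, k_4) = 0xFB90B
s_5 = InvRound(s_4, k_3) = 0x80500
s_6 = InvRound(s_5, k_2) = 0x53A71
s_7 = InvRound(s_6, k_1) = 0x5DD66
s_8 = InvRound(s_7, k_0) = 0xA5DD9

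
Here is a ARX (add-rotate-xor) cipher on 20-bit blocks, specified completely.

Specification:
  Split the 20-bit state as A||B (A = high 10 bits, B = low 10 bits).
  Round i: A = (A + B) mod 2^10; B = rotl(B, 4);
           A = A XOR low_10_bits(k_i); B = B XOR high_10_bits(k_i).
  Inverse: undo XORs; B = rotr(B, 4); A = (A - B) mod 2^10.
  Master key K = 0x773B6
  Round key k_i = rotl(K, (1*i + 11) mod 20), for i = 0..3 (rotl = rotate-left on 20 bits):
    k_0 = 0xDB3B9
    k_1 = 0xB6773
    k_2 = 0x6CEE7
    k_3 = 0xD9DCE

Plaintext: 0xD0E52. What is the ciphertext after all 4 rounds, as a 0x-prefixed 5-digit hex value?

0x340F1

s_0 = plaintext = 0xD0E52
s_1 = Round(s_0, k_0) = 0x8B245
s_2 = Round(s_1, k_1) = 0xC0A80
s_3 = Round(s_2, k_2) = 0xD95B9
s_4 = Round(s_3, k_3) = 0x340F1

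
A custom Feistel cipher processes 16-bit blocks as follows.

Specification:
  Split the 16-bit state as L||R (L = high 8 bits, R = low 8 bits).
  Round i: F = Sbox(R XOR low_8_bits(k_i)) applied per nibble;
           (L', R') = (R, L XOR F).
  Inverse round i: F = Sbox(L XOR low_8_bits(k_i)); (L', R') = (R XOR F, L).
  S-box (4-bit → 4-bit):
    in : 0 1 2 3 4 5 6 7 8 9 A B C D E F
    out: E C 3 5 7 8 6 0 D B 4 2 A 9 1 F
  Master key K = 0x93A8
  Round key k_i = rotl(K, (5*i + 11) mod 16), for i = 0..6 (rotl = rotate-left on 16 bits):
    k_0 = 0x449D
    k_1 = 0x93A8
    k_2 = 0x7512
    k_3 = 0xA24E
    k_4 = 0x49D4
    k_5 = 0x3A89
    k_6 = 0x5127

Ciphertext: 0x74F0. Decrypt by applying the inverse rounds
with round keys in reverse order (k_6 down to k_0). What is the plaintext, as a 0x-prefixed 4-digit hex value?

0x82AB

s_0 = ciphertext = 0x74F0
s_1 = InvRound(s_0, k_6) = 0x7574
s_2 = InvRound(s_1, k_5) = 0x8E75
s_3 = InvRound(s_2, k_4) = 0xF18E
s_4 = InvRound(s_3, k_3) = 0xA1F1
s_5 = InvRound(s_4, k_2) = 0xD4A1
s_6 = InvRound(s_5, k_1) = 0xABD4
s_7 = InvRound(s_6, k_0) = 0x82AB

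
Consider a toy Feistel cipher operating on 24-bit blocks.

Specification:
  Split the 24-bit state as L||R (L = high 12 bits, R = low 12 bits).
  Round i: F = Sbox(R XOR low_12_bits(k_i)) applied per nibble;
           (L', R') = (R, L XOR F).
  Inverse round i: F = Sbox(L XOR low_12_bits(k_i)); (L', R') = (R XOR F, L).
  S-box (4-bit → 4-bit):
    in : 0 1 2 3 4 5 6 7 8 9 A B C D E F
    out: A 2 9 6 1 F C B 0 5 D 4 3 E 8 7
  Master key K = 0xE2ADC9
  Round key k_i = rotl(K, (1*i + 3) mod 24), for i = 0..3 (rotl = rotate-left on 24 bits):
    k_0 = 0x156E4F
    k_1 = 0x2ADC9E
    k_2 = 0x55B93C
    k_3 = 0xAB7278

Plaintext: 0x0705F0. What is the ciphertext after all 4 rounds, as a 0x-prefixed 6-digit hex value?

s_0 = plaintext = 0x0705F0
s_1 = Round(s_0, k_0) = 0x5F0437
s_2 = Round(s_1, k_1) = 0x437525
s_3 = Round(s_2, k_2) = 0x525712
s_4 = Round(s_3, k_3) = 0x712AE8

0x712AE8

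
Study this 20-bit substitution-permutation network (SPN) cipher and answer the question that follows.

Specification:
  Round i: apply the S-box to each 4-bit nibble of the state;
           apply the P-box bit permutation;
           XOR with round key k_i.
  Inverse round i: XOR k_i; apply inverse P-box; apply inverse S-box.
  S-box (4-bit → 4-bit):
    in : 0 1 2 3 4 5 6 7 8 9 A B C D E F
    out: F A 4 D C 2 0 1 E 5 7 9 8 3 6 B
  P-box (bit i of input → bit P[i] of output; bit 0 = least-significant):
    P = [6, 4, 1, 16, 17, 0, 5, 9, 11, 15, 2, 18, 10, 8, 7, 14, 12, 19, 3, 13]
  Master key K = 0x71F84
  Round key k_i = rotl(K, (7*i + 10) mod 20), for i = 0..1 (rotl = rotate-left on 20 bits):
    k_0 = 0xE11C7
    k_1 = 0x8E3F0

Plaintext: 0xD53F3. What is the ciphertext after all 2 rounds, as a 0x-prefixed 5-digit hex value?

s_0 = plaintext = 0xD53F3
s_1 = Round(s_0, k_0) = 0x10A80
s_2 = Round(s_1, k_1) = 0x10C07

0x10C07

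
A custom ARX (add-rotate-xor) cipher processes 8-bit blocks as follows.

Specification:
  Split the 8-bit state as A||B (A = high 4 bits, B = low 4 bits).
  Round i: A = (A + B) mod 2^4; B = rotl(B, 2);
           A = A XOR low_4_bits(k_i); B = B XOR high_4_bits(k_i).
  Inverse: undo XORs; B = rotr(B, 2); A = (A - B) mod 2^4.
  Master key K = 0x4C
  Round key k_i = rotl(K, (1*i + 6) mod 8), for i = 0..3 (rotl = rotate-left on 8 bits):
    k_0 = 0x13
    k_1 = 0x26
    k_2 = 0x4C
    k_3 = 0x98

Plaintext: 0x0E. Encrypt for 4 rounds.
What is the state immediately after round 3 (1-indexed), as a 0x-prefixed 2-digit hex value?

s_0 = plaintext = 0x0E
s_1 = Round(s_0, k_0) = 0xDA
s_2 = Round(s_1, k_1) = 0x18
s_3 = Round(s_2, k_2) = 0x56
s_4 = Round(s_3, k_3) = 0x30

0x56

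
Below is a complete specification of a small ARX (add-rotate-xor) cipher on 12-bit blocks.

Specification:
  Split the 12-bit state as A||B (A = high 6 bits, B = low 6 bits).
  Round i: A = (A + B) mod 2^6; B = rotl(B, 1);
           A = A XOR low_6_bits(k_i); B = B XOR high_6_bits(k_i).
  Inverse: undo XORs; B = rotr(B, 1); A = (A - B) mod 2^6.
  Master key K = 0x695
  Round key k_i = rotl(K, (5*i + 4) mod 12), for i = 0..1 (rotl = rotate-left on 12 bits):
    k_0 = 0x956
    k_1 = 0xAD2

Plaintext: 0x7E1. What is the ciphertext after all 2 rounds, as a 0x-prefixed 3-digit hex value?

0xBA6

s_0 = plaintext = 0x7E1
s_1 = Round(s_0, k_0) = 0x5A6
s_2 = Round(s_1, k_1) = 0xBA6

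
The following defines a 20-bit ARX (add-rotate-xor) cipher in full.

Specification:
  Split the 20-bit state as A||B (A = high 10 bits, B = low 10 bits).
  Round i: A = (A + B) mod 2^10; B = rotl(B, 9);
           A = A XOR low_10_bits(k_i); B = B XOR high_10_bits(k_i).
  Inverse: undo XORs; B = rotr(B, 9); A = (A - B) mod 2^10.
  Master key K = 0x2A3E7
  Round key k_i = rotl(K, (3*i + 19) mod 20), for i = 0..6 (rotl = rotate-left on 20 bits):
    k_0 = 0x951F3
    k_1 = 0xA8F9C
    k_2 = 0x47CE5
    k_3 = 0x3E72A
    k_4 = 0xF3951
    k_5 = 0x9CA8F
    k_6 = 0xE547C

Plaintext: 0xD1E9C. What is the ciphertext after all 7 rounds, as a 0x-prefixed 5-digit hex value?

s_0 = plaintext = 0xD1E9C
s_1 = Round(s_0, k_0) = 0x0431A
s_2 = Round(s_1, k_1) = 0x2DB2E
s_3 = Round(s_2, k_2) = 0xC0488
s_4 = Round(s_3, k_3) = 0x28CBD
s_5 = Round(s_4, k_4) = 0x0C590
s_6 = Round(s_5, k_5) = 0xD3ABA
s_7 = Round(s_6, k_6) = 0x9D2C8

0x9D2C8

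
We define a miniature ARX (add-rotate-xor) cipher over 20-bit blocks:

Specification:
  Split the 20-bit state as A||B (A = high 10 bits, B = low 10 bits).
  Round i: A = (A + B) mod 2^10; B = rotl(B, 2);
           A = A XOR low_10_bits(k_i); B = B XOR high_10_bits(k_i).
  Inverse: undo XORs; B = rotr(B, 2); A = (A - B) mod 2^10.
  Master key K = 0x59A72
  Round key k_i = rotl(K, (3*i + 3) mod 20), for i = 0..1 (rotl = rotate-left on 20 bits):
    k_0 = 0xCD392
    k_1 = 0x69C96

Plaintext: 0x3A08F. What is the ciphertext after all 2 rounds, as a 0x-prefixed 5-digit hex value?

0xDED86

s_0 = plaintext = 0x3A08F
s_1 = Round(s_0, k_0) = 0xB9508
s_2 = Round(s_1, k_1) = 0xDED86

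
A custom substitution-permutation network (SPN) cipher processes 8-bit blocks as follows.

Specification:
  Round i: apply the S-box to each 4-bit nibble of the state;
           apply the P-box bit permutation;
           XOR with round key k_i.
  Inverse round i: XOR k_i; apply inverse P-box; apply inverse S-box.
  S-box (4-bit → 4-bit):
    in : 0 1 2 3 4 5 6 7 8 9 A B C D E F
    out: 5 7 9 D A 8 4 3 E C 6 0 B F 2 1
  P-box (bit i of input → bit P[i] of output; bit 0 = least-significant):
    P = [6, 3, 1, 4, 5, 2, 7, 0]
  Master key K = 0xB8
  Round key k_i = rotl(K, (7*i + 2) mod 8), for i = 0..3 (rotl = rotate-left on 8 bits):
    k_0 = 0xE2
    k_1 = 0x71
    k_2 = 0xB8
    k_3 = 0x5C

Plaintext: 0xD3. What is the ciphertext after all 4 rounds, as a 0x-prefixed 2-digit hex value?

s_0 = plaintext = 0xD3
s_1 = Round(s_0, k_0) = 0x15
s_2 = Round(s_1, k_1) = 0xC5
s_3 = Round(s_2, k_2) = 0x8D
s_4 = Round(s_3, k_3) = 0x83

0x83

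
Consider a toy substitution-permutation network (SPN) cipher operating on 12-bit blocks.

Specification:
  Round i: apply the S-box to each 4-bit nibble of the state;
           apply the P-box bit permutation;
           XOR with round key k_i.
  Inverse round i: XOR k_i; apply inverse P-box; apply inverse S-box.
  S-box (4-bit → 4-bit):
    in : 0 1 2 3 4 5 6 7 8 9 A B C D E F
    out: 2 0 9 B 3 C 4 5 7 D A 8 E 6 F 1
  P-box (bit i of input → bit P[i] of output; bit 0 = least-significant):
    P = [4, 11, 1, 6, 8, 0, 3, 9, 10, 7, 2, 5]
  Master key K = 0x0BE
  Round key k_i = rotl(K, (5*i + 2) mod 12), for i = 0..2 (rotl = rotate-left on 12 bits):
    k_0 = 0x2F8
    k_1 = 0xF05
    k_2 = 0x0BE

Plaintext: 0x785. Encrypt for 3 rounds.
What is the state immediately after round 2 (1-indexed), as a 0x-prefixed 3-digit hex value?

0x913

s_0 = plaintext = 0x785
s_1 = Round(s_0, k_0) = 0x7B7
s_2 = Round(s_1, k_1) = 0x913
s_3 = Round(s_2, k_2) = 0xCCA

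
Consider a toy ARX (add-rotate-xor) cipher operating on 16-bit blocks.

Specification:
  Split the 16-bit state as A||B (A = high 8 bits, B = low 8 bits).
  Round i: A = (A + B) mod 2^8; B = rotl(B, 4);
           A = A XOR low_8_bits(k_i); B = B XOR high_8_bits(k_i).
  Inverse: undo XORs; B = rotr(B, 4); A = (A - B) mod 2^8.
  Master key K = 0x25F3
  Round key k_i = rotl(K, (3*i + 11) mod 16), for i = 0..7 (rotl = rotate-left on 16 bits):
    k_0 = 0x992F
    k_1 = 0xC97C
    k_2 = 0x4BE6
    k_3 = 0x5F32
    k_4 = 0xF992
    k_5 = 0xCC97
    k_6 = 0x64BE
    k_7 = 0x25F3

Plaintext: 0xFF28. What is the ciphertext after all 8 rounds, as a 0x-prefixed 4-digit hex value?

s_0 = plaintext = 0xFF28
s_1 = Round(s_0, k_0) = 0x081B
s_2 = Round(s_1, k_1) = 0x5F78
s_3 = Round(s_2, k_2) = 0x31CC
s_4 = Round(s_3, k_3) = 0xCF93
s_5 = Round(s_4, k_4) = 0xF0C0
s_6 = Round(s_5, k_5) = 0x27C0
s_7 = Round(s_6, k_6) = 0x5968
s_8 = Round(s_7, k_7) = 0x32A3

0x32A3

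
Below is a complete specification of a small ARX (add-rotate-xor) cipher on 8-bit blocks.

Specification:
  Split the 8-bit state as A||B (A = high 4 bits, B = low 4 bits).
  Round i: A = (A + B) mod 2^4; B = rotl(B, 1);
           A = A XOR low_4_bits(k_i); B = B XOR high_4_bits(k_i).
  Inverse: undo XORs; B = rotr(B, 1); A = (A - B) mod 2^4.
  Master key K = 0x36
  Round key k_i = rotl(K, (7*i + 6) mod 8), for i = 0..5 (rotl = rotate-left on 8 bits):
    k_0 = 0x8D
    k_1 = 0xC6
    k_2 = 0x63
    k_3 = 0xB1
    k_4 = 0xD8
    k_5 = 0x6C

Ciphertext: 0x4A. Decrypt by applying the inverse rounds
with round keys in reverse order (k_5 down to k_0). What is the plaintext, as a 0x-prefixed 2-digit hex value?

0x1D

s_0 = ciphertext = 0x4A
s_1 = InvRound(s_0, k_5) = 0x26
s_2 = InvRound(s_1, k_4) = 0xDD
s_3 = InvRound(s_2, k_3) = 0x93
s_4 = InvRound(s_3, k_2) = 0x0A
s_5 = InvRound(s_4, k_1) = 0x33
s_6 = InvRound(s_5, k_0) = 0x1D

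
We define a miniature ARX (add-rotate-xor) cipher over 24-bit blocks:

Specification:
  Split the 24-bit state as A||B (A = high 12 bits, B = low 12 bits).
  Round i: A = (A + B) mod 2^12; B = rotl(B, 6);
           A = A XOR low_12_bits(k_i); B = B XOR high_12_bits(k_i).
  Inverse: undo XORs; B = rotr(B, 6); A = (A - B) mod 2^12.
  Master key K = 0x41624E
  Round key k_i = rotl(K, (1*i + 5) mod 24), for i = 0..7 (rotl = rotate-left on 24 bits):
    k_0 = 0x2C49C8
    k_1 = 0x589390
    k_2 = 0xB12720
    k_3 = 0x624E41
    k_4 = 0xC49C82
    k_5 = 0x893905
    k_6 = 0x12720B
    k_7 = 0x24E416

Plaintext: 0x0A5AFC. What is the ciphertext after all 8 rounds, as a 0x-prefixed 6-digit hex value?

0x715D9E

s_0 = plaintext = 0x0A5AFC
s_1 = Round(s_0, k_0) = 0x269DEF
s_2 = Round(s_1, k_1) = 0x3C8E7E
s_3 = Round(s_2, k_2) = 0x5664AB
s_4 = Round(s_3, k_3) = 0x450CF6
s_5 = Round(s_4, k_4) = 0xDC41FA
s_6 = Round(s_5, k_5) = 0x6BB614
s_7 = Round(s_6, k_6) = 0xEC443F
s_8 = Round(s_7, k_7) = 0x715D9E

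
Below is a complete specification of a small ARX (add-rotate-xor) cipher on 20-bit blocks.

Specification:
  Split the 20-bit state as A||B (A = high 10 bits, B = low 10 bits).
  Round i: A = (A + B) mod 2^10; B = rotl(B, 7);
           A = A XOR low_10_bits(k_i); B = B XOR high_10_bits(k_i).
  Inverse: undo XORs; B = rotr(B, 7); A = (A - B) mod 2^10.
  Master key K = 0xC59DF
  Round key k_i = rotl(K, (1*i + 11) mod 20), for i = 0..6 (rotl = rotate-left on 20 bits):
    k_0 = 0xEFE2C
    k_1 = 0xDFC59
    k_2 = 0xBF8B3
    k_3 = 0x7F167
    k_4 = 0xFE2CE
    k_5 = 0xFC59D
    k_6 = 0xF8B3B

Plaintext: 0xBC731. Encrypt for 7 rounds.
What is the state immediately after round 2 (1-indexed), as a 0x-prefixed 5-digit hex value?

s_0 = plaintext = 0xBC731
s_1 = Round(s_0, k_0) = 0x03B59
s_2 = Round(s_1, k_1) = 0xCFB94
s_3 = Round(s_2, k_2) = 0x9848C
s_4 = Round(s_3, k_3) = 0xE2BED
s_5 = Round(s_4, k_4) = 0x6E505
s_6 = Round(s_5, k_5) = 0xC8D51
s_7 = Round(s_6, k_6) = 0xD3F48

0xCFB94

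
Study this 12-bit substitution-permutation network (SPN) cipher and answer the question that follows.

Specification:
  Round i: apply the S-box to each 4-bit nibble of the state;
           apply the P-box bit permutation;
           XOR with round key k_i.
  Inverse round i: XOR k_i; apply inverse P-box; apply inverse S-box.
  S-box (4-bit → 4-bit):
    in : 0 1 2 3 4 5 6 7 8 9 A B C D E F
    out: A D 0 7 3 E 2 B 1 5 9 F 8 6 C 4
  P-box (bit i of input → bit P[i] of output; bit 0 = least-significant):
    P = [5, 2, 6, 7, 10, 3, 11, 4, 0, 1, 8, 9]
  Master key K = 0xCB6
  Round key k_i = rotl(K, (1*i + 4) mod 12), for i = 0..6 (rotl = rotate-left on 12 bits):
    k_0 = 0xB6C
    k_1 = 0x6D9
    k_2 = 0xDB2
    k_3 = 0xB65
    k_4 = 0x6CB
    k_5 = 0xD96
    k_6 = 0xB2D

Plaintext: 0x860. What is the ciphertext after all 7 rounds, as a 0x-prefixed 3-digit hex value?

0x109

s_0 = plaintext = 0x860
s_1 = Round(s_0, k_0) = 0xBE1
s_2 = Round(s_1, k_1) = 0xD2A
s_3 = Round(s_2, k_2) = 0xC10
s_4 = Round(s_3, k_3) = 0x5F1
s_5 = Round(s_4, k_4) = 0xD29
s_6 = Round(s_5, k_5) = 0xCF4
s_7 = Round(s_6, k_6) = 0x109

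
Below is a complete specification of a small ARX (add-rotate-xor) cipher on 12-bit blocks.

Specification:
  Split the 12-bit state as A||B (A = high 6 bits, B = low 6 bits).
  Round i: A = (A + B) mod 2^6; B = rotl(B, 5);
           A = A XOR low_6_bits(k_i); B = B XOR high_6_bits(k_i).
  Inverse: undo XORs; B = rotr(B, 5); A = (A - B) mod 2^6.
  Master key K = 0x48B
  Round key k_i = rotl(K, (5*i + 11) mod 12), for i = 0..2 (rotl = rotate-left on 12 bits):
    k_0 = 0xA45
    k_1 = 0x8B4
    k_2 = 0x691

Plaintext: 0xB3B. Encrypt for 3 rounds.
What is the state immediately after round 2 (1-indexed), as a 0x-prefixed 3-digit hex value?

s_0 = plaintext = 0xB3B
s_1 = Round(s_0, k_0) = 0x894
s_2 = Round(s_1, k_1) = 0x0A8
s_3 = Round(s_2, k_2) = 0xECE

0x0A8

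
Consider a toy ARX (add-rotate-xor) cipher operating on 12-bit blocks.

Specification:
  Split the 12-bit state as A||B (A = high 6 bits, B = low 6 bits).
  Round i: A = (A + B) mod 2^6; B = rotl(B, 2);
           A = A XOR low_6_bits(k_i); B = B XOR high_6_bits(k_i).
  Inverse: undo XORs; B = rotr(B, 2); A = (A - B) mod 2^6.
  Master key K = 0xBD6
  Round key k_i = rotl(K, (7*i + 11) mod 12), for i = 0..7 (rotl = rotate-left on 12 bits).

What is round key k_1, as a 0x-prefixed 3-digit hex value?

0x5AF

K = 0xBD6
k_0 = rotl(K, (7*0+11) mod 12) = rotl(K, 11) = 0x5EB
k_1 = rotl(K, (7*1+11) mod 12) = rotl(K, 6) = 0x5AF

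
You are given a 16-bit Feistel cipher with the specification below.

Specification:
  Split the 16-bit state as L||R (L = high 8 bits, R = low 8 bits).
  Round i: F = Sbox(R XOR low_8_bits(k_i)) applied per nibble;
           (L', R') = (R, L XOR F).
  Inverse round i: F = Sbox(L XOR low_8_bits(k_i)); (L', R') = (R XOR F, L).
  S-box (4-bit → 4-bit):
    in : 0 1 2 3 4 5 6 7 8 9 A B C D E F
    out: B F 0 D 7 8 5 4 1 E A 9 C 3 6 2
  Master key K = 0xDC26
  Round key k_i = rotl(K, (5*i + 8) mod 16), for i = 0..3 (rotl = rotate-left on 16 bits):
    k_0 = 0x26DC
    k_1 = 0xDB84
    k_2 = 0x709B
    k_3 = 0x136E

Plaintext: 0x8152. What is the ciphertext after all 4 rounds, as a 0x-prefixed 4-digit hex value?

s_0 = plaintext = 0x8152
s_1 = Round(s_0, k_0) = 0x5297
s_2 = Round(s_1, k_1) = 0x97AF
s_3 = Round(s_2, k_2) = 0xAF40
s_4 = Round(s_3, k_3) = 0x40A9

0x40A9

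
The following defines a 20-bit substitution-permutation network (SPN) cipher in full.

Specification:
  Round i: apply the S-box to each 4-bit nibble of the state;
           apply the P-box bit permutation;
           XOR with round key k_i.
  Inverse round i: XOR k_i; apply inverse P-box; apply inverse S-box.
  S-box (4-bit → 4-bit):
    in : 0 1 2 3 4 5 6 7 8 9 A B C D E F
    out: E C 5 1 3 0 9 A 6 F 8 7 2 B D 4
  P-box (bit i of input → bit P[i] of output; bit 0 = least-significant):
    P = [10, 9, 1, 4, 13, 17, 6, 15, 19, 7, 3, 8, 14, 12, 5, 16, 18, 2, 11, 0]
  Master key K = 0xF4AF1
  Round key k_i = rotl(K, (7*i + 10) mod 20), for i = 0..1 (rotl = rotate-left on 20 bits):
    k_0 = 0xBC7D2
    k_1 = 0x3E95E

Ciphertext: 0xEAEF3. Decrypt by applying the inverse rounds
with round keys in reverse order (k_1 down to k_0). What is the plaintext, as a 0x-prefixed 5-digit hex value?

s_0 = ciphertext = 0xEAEF3
s_1 = InvRound(s_0, k_1) = 0xDE954
s_2 = InvRound(s_1, k_0) = 0xB5C4B

0xB5C4B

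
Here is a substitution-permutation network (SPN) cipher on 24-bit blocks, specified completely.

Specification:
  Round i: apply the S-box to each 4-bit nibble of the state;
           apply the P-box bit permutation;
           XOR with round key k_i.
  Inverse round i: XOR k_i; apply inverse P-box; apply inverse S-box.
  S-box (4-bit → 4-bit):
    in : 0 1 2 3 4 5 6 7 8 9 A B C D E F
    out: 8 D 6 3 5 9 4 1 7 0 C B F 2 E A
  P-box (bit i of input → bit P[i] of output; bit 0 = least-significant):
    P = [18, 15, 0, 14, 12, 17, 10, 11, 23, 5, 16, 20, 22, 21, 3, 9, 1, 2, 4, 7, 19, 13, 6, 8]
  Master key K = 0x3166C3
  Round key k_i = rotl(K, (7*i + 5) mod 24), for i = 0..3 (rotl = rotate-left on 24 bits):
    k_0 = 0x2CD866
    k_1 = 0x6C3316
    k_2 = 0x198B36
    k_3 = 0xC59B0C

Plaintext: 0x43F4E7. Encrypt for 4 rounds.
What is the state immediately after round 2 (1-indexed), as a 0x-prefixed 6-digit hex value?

s_0 = plaintext = 0x43F4E7
s_1 = Round(s_0, k_0) = 0x83D620
s_2 = Round(s_1, k_1) = 0x475750
s_3 = Round(s_2, k_2) = 0xD1D174
s_4 = Round(s_3, k_3) = 0x70AB9F

0x475750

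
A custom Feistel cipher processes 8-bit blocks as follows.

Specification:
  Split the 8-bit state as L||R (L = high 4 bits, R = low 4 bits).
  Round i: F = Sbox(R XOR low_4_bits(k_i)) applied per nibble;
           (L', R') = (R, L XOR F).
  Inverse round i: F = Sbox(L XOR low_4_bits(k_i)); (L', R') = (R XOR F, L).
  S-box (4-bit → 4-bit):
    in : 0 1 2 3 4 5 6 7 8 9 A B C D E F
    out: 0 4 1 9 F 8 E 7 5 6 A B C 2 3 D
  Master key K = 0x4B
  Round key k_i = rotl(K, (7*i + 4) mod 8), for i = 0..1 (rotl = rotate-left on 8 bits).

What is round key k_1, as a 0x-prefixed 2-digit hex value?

0x5A

K = 0x4B
k_0 = rotl(K, (7*0+4) mod 8) = rotl(K, 4) = 0xB4
k_1 = rotl(K, (7*1+4) mod 8) = rotl(K, 3) = 0x5A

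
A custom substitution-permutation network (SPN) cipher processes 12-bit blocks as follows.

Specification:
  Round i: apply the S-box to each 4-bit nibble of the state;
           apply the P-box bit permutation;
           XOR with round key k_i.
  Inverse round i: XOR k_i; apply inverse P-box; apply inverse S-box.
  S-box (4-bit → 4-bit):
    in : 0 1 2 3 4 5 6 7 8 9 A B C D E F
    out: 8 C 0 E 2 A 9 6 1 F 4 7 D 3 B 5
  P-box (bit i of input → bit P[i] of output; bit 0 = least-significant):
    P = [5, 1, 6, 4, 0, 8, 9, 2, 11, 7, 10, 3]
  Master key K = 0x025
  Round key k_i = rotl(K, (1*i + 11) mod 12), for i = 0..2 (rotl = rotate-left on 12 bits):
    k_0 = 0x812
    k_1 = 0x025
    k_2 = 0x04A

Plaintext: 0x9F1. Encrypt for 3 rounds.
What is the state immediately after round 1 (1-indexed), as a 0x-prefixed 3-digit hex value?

s_0 = plaintext = 0x9F1
s_1 = Round(s_0, k_0) = 0x6CB
s_2 = Round(s_1, k_1) = 0xA4A
s_3 = Round(s_2, k_2) = 0x50A

0x6CB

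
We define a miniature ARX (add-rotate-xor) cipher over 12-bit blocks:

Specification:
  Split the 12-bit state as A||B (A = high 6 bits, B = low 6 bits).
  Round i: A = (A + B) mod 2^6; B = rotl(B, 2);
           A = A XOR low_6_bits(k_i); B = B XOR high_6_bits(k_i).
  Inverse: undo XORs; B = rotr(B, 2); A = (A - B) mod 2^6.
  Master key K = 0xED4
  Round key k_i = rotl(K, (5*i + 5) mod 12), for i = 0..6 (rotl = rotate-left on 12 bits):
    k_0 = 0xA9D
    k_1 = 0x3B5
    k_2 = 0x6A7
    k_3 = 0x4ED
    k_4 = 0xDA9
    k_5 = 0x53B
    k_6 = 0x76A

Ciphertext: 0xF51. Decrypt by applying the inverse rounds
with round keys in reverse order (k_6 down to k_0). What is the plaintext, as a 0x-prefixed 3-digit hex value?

s_0 = ciphertext = 0xF51
s_1 = InvRound(s_0, k_6) = 0x503
s_2 = InvRound(s_1, k_5) = 0xEB5
s_3 = InvRound(s_2, k_4) = 0x8F0
s_4 = InvRound(s_3, k_3) = 0x5B8
s_5 = InvRound(s_4, k_2) = 0x268
s_6 = InvRound(s_5, k_1) = 0x4E9
s_7 = InvRound(s_6, k_0) = 0x7B0

0x7B0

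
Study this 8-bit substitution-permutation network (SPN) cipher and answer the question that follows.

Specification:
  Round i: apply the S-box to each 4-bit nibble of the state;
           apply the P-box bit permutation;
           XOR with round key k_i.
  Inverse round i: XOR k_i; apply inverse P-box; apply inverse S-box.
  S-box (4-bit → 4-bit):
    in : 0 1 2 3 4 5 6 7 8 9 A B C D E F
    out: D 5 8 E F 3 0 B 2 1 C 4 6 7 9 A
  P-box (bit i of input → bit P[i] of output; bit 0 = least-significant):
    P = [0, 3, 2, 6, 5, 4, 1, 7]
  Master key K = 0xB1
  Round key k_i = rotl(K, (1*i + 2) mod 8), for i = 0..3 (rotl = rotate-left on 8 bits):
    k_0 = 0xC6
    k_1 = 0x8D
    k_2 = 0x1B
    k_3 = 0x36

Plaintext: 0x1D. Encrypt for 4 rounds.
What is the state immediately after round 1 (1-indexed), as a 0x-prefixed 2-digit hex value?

s_0 = plaintext = 0x1D
s_1 = Round(s_0, k_0) = 0xE9
s_2 = Round(s_1, k_1) = 0x2C
s_3 = Round(s_2, k_2) = 0x97
s_4 = Round(s_3, k_3) = 0x5F

0xE9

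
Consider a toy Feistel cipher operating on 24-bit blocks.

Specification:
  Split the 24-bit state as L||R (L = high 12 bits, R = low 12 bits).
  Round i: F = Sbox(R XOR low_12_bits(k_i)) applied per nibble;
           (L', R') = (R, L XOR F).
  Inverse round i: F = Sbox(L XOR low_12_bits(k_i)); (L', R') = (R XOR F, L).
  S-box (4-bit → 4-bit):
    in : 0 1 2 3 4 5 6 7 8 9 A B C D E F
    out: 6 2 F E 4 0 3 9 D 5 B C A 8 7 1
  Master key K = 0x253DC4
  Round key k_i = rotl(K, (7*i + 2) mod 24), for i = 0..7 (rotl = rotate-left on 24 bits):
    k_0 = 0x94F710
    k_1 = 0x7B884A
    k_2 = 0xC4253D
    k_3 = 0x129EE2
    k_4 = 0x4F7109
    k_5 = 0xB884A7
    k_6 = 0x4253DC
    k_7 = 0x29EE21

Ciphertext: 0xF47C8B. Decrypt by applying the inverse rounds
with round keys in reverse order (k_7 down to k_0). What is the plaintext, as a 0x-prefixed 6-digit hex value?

s_0 = ciphertext = 0xF47C8B
s_1 = InvRound(s_0, k_7) = 0xEB8F47
s_2 = InvRound(s_1, k_6) = 0x773EB8
s_3 = InvRound(s_2, k_5) = 0x03C773
s_4 = InvRound(s_3, k_4) = 0x59303C
s_5 = InvRound(s_4, k_3) = 0xCAE593
s_6 = InvRound(s_5, k_2) = 0x0CDCAE
s_7 = InvRound(s_6, k_1) = 0x1770CD
s_8 = InvRound(s_7, k_0) = 0x3F4177

0x3F4177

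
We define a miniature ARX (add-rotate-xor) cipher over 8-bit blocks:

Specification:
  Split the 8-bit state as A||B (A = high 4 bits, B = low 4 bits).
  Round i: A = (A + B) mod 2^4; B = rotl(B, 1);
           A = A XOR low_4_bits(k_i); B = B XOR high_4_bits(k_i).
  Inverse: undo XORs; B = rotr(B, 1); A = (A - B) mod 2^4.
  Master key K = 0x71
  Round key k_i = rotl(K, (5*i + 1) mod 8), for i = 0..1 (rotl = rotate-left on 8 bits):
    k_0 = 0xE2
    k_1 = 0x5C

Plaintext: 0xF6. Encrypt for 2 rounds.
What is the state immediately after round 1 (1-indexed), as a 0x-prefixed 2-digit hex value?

0x72

s_0 = plaintext = 0xF6
s_1 = Round(s_0, k_0) = 0x72
s_2 = Round(s_1, k_1) = 0x51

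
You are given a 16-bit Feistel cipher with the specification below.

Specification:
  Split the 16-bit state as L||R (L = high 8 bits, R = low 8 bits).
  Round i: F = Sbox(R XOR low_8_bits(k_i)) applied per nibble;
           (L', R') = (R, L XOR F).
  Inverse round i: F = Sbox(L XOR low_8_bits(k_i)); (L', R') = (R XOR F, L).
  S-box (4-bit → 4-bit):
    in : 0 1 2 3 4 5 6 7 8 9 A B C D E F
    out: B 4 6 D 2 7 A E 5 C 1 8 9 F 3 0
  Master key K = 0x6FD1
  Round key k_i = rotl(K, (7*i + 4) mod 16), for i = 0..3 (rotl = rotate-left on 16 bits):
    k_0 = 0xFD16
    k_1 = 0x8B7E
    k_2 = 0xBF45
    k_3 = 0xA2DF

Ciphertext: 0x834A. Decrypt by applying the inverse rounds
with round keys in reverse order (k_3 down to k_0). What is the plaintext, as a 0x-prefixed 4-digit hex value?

s_0 = ciphertext = 0x834A
s_1 = InvRound(s_0, k_3) = 0x3383
s_2 = InvRound(s_1, k_2) = 0x6933
s_3 = InvRound(s_2, k_1) = 0x7D69
s_4 = InvRound(s_3, k_0) = 0xC17D

0xC17D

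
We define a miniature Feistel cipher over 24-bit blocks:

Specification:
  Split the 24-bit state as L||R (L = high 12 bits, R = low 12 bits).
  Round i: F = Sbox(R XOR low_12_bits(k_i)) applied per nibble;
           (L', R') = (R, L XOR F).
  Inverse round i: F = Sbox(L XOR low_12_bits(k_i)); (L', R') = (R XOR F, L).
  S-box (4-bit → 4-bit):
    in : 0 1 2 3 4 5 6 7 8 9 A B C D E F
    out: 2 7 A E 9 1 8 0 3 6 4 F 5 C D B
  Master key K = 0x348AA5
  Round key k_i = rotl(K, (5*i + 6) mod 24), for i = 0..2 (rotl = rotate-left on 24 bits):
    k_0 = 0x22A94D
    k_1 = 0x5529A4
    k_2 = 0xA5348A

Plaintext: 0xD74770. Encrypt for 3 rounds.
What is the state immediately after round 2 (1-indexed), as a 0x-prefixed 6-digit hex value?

s_0 = plaintext = 0xD74770
s_1 = Round(s_0, k_0) = 0x770098
s_2 = Round(s_1, k_1) = 0x098195
s_3 = Round(s_2, k_2) = 0x1951E3

0x098195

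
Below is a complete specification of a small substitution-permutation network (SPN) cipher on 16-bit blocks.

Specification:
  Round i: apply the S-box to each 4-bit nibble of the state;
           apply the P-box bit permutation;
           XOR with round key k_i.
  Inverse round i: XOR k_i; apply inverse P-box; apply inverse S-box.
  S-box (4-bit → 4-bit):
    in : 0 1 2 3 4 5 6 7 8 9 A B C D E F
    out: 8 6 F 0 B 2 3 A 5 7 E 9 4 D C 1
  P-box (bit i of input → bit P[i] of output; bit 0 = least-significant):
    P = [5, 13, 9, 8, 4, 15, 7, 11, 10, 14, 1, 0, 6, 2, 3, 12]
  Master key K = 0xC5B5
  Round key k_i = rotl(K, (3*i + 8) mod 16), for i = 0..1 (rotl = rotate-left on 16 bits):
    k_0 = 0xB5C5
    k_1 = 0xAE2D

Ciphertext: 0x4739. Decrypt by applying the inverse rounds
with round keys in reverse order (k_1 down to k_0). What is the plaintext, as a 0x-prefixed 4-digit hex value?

s_0 = ciphertext = 0x4739
s_1 = InvRound(s_0, k_1) = 0x5547
s_2 = InvRound(s_1, k_0) = 0x3115

0x3115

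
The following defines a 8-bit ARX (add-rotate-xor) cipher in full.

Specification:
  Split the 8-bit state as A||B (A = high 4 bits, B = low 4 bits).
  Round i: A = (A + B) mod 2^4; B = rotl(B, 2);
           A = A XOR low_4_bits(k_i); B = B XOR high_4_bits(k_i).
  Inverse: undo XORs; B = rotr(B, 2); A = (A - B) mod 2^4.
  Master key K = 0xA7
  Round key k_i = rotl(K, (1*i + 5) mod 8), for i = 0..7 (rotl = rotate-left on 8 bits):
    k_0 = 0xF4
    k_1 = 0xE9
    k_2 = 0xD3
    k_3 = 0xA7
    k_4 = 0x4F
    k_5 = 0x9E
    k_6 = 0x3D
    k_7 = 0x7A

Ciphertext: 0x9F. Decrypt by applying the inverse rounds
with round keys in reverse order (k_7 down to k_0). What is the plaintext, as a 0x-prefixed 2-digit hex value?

0x60

s_0 = ciphertext = 0x9F
s_1 = InvRound(s_0, k_7) = 0x12
s_2 = InvRound(s_1, k_6) = 0x84
s_3 = InvRound(s_2, k_5) = 0xF7
s_4 = InvRound(s_3, k_4) = 0x4C
s_5 = InvRound(s_4, k_3) = 0xA9
s_6 = InvRound(s_5, k_2) = 0x81
s_7 = InvRound(s_6, k_1) = 0x2F
s_8 = InvRound(s_7, k_0) = 0x60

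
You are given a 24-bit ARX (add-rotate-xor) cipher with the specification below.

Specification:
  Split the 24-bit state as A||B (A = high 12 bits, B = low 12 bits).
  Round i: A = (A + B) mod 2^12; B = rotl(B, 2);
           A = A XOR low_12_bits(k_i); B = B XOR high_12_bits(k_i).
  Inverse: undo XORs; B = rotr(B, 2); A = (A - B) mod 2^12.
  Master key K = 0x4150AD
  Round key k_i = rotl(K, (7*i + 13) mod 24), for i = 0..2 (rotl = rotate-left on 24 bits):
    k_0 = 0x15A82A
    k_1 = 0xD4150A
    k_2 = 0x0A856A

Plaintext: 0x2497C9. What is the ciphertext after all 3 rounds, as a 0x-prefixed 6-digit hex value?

0xF11251

s_0 = plaintext = 0x2497C9
s_1 = Round(s_0, k_0) = 0x238E7F
s_2 = Round(s_1, k_1) = 0x5BD4BE
s_3 = Round(s_2, k_2) = 0xF11251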